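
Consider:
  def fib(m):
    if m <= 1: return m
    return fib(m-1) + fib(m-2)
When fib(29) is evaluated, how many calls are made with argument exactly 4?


Let N(m) = number of times fib(m) is called while evaluating fib(29).
N(29) = 1 (the initial call).
N(28) = 1 (only fib(29) calls it).
For 1 <= m <= 27: fib(m) is called by fib(m+1) and fib(m+2), so
  N(m) = N(m+1) + N(m+2).
fib(0) is called only by fib(2), so N(0) = N(2).
Walk down from m=29:
  N(29)=1, N(28)=1, N(27)=2, N(26)=3, N(25)=5, N(24)=8, N(23)=13, N(22)=21, N(21)=34, N(20)=55, N(19)=89, N(18)=144, N(17)=233, N(16)=377, N(15)=610, N(14)=987, N(13)=1597, N(12)=2584, N(11)=4181, N(10)=6765, N(9)=10946, N(8)=17711, N(7)=28657, N(6)=46368, N(5)=75025, N(4)=121393
N(4) = 121393


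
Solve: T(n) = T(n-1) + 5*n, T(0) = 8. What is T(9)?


Expanding the recurrence:
T(9) = T(8) + 5*9
       = T(7) + 5*8 + 5*9
       ...
       = T(0) + 5*(1 + 2 + ... + 9)
       = 8 + 5 * 9*10/2
       = 8 + 5 * 45
       = 8 + 225 = 233


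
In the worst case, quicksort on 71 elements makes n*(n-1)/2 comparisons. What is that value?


Sum of comparisons per partition:
70 + 69 + ... + 1 + 0
= 71 * (71 - 1) / 2
= 71 * 70 / 2
= 2485


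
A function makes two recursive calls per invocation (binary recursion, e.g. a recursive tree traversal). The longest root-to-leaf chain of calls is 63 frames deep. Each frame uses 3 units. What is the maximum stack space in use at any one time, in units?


Binary recursion: the two calls run one after the other, so only one root-to-leaf chain of frames is on the stack at a time.
Maximum depth (longest chain) = 63 frames
Each frame = 3 units
Max stack space = 63 * 3 = 189


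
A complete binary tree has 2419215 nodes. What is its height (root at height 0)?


In a complete binary tree, level k holds nodes 2^k .. 2^(k+1)-1 (1-indexed).
Height = floor(log2(n)) = floor(log2(2419215)) = 21
Check: 2^21 = 2097152 <= 2419215 < 4194304 = 2^22


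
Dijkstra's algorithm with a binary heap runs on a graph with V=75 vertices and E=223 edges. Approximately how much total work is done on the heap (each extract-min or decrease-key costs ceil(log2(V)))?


Dijkstra with a binary heap: each vertex is extracted once, each edge may relax once.
Each heap operation costs O(log V).
V + E = 75 + 223 = 298
ceil(log2(75)) = 7 (since 2^6 = 64 < 75 <= 128 = 2^7)
Total heap work = (V+E) * ceil(log2(V)) = 298 * 7 = 2086


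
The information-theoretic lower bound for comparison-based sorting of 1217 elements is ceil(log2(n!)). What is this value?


A binary decision tree of height h has at most 2^h leaves and needs at least n! of them, so h >= ceil(log2(n!)).
1217! is far too large to multiply out, so use Stirling's series:
  ln(n!) ~ n ln n - n + (1/2) ln(2 pi n) + 1/(12n)  (error below 1/(360 n^3), negligible here)
  ln(1217) = 7.1041441
  n ln n = 1217 * 7.1041441 = 8645.7434
  (1/2) ln(2 pi * 1217) = (1/2) ln(7646.6365) = 4.4710
  1/(12*1217) = 0.0001
  ln(1217!) ~ 8645.7434 - 1217 + 4.4710 + 0.0001 = 7433.2145
Convert to base 2: log2(1217!) = 7433.2145 / ln 2 = 7433.2145 / 0.69314718 = 10723.8617
ceil(10723.8617) = 10724


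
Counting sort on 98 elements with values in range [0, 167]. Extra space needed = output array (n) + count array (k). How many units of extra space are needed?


Output array size: 98 (to store sorted result)
Count array size: 168 (one slot per possible value, range 0 to 167)
Total extra space = 98 + 168 = 266


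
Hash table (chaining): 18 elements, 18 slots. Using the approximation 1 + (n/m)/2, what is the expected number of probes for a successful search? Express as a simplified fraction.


Computing expected probes:
alpha = 18/18
= 1 + alpha/2
= 1 + 18/(2*18)
= (2*18 + 18) / (2*18)
= 54/36 = 3/2


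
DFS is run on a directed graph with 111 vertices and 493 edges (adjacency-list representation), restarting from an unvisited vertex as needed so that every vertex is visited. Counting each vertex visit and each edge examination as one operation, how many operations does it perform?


A full DFS traversal processes each vertex exactly once (push/pop on stack).
Each directed edge is examined once.
V = 111, E = 493
V + E = 604


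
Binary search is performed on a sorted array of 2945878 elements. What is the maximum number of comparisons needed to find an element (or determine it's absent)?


Binary search halves the search space each comparison:
  Step 1: search space = 2945878 -> 1472939
  Step 2: search space = 1472939 -> 736469
  Step 3: search space = 736469 -> 368234
  Step 4: search space = 368234 -> 184117
  Step 5: search space = 184117 -> 92058
  Step 6: search space = 92058 -> 46029
  Step 7: search space = 46029 -> 23014
  Step 8: search space = 23014 -> 11507
  Step 9: search space = 11507 -> 5753
  Step 10: search space = 5753 -> 2876
  Step 11: search space = 2876 -> 1438
  Step 12: search space = 1438 -> 719
  Step 13: search space = 719 -> 359
  Step 14: search space = 359 -> 179
  Step 15: search space = 179 -> 89
  Step 16: search space = 89 -> 44
  Step 17: search space = 44 -> 22
  Step 18: search space = 22 -> 11
  Step 19: search space = 11 -> 5
  Step 20: search space = 5 -> 2
  Step 21: search space = 2 -> 1
  Step 22: search space = 1 (final check)
Maximum comparisons = floor(log2(2945878)) + 1 = 21 + 1 = 22


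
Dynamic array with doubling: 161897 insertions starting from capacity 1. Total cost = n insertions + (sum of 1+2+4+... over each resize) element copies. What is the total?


n = 161897
Insertion costs: 161897
Resizes copy 1, 2, 4, ... up to the largest power of 2 that is <= n-1 = 161896, i.e. 131072.
Copy costs = 1 + 2 + 4 + 8 + 16 + 32 + 64 + 128 + 256 + 512 + 1024 + 2048 + 4096 + 8192 + 16384 + 32768 + 65536 + 131072 = 262143
Total = 161897 + 262143 = 424040


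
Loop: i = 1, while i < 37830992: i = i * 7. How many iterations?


i multiplies by 7 each step:
i = 1 -> 7 -> 49 -> 343 -> 2401 -> 16807 -> 117649 -> 823543 -> 5764801 -> 40353607 (stop)
Iterations = ceil(log_7(37830992)) = 9


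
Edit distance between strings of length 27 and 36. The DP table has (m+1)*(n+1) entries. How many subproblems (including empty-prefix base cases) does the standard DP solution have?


The table includes base cases (empty prefixes).
Rows: (m+1) = 28
Columns: (n+1) = 37
Total = 28 * 37 = 1036


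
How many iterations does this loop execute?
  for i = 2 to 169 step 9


The loop variable i takes values starting at 2 and increments by 9 each iteration.
Sequence: i = 2, 11, 20, 29, 38, 47, 56, 65, 74, ...
The upper bound 169 is inclusive, so the count is floor((last - first) / step) + 1:
floor((169 - 2) / 9) + 1 = floor(167/9) + 1 = 18 + 1 = 19


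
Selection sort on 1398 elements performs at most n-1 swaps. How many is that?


Each of the 1397 passes places one element in its final position.
Pass 1: swap minimum into position 0
Pass 2: swap minimum of remaining into position 1
...
Pass 1397: last two elements, one swap
Maximum swaps = 1398 - 1 = 1397


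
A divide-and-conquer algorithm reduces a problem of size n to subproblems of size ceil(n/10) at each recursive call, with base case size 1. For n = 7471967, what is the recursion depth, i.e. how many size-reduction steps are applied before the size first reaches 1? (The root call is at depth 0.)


Each step divides the size by 10 (rounding up); after k steps the size is ceil(n/10^k), which equals 1 exactly when 10^k >= n.
So the depth is the smallest k with 10^k >= 7471967, i.e. ceil(log_10(7471967)).
10^6 = 1000000 < 7471967 <= 10000000 = 10^7
Recursion depth = 7


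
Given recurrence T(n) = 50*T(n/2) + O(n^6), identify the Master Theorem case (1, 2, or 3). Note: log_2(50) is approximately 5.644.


Master Theorem parameters: a=50, b=2, c=6
log_b(a) = 5.644
Compare b^c with a: 2^6 = 64 > 50, so c > log_b(a).
Comparing c=6 vs log_b(a)=5.644:
6 > 5.644 => Case 3
Result: T(n) = O(n^6)
Master Theorem case = 3


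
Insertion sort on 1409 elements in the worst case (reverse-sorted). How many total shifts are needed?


In the worst case (reverse-sorted), each element shifts past all previous:
  Element 1: 1 shifts
  Element 2: 2 shifts
  Element 3: 3 shifts
  Element 4: 4 shifts
  Element 5: 5 shifts
  ...
  Element 1408: 1408 shifts
Total = 1 + 2 + ... + 1408
= 1409*(1409-1)/2 = 991936


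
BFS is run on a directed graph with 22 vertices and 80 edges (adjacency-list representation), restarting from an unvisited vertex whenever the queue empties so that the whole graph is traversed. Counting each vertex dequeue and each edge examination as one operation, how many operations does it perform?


A full BFS traversal dequeues each vertex exactly once and examines each directed edge exactly once.
V = 22 (vertex processing cost)
E = 80 (edge examination cost)
Total operations proportional to V + E = 22 + 80 = 102


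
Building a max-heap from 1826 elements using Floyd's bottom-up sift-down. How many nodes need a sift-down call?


In a heap of 1826 elements (0-indexed array):
  Last element index: 1825
  Parent of last element: floor((1825 - 1) / 2) = 912
  Internal nodes: indices 0 to 912
  Count = floor(1826/2) = 913


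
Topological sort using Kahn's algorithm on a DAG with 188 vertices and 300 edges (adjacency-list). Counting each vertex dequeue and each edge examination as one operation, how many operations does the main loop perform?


Kahn's algorithm:
  1. Compute in-degrees: O(V + E)
  2. Process queue: each vertex dequeued once (O(V))
     each edge examined once (O(E))
Total = V + E = 188 + 300 = 488


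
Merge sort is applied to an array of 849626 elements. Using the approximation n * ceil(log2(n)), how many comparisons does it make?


Merge sort divides the array into halves recursively.
Number of levels = ceil(log2(849626)) = 20
At each level, approximately n = 849626 comparisons are needed for merging.
Total comparisons ~ n * ceil(log2(n)) = 849626 * 20 = 16992520


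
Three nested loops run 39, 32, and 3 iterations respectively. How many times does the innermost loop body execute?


Loop 1 (outermost): 39 iterations
Loop 2 (middle): 32 iterations per outer
Loop 3 (innermost): 3 iterations per middle
Total = 39 * 32 * 3 = 3744


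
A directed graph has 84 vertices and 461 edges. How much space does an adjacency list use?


Adjacency list: one list head per vertex + one entry per edge
Vertex heads: 84
Edge entries: 461
Total = 84 + 461 = 545


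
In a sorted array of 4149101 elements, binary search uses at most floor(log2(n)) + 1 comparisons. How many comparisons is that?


Halving sequence: 4149101 -> 2074550 -> 1037275 -> 518637 -> 259318 -> 129659 -> 64829 -> 32414 -> 16207 -> 8103 -> 4051 -> 2025 -> 1012 -> 506 -> 253 -> 126 -> 63 -> 31 -> 15 -> 7 -> 3 -> 1
Number of halvings = 21
Max comparisons = 21 + 1 = 22


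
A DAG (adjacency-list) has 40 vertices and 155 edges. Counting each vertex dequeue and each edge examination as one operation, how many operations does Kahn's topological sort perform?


V = 40 (vertex processing)
E = 155 (edge processing)
V + E = 40 + 155 = 195


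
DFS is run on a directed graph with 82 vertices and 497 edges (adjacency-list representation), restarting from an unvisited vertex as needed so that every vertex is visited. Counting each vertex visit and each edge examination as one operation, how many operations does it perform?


A full DFS traversal processes each vertex exactly once (push/pop on stack).
Each directed edge is examined once.
V = 82, E = 497
V + E = 579


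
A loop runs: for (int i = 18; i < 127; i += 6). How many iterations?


Loop starts at i = 18, increments by 6, stops when i >= 127.
Number of iterations = ceil((127 - 18) / 6)
= ceil(109 / 6)
= 19


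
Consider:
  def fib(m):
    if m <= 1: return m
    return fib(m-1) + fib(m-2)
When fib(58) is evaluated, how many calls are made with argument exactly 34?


Let N(m) = number of times fib(m) is called while evaluating fib(58).
N(58) = 1 (the initial call).
N(57) = 1 (only fib(58) calls it).
For 1 <= m <= 56: fib(m) is called by fib(m+1) and fib(m+2), so
  N(m) = N(m+1) + N(m+2).
fib(0) is called only by fib(2), so N(0) = N(2).
Walk down from m=58:
  N(58)=1, N(57)=1, N(56)=2, N(55)=3, N(54)=5, N(53)=8, N(52)=13, N(51)=21, N(50)=34, N(49)=55, N(48)=89, N(47)=144, N(46)=233, N(45)=377, N(44)=610, N(43)=987, N(42)=1597, N(41)=2584, N(40)=4181, N(39)=6765, N(38)=10946, N(37)=17711, N(36)=28657, N(35)=46368, N(34)=75025
N(34) = 75025


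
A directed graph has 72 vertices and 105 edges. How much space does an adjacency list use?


Adjacency list: one list head per vertex + one entry per edge
Vertex heads: 72
Edge entries: 105
Total = 72 + 105 = 177


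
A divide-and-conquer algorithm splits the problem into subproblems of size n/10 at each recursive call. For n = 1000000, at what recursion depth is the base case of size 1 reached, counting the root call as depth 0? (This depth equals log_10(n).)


At each depth, the problem size is divided by 10:
  Depth 0: problem size = 1000000
  Depth 1: problem size = 100000
  Depth 2: problem size = 10000
  Depth 3: problem size = 1000
  Depth 4: problem size = 100
  Depth 5: problem size = 10
  Depth 6: problem size = 1 (base case)
The base case is reached at depth log_10(1000000) = 6 (the tree has 7 levels counting depth 0, but the depth asked for is 6).
Recursion depth = 6


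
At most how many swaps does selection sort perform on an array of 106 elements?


Each of the 105 passes places one element in its final position.
Pass 1: swap minimum into position 0
Pass 2: swap minimum of remaining into position 1
...
Pass 105: last two elements, one swap
Maximum swaps = 106 - 1 = 105


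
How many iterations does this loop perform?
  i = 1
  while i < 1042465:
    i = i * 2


The loop variable doubles each iteration:
i = 1 -> 2 -> 4 -> 8 -> 16 -> 32 -> 64 -> 128 -> 256 -> 512 -> 1024 -> 2048 -> 4096 -> 8192 -> 16384 -> 32768 -> 65536 -> 131072 -> 262144 -> 524288 -> 1048576 (stop, 1048576 >= 1042465)
Number of doublings = ceil(log2(1042465)) = 20


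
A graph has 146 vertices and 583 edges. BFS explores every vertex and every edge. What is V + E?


A full BFS traversal dequeues each vertex once and examines each edge once.
Vertex visits: 146
Edge visits: 583
V + E = 146 + 583 = 729


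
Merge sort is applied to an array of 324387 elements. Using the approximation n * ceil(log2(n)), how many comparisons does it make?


Merge sort divides the array into halves recursively.
Number of levels = ceil(log2(324387)) = 19
At each level, approximately n = 324387 comparisons are needed for merging.
Total comparisons ~ n * ceil(log2(n)) = 324387 * 19 = 6163353


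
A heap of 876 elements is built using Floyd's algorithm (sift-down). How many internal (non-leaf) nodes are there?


Leaf nodes occupy roughly half the array.
Sift-down is called for each internal node, starting from the last one.
Internal nodes = floor(n/2) = floor(876/2) = 438


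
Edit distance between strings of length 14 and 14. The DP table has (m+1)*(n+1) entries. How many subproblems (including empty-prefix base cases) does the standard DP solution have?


The table includes base cases (empty prefixes).
Rows: (m+1) = 15
Columns: (n+1) = 15
Total = 15 * 15 = 225


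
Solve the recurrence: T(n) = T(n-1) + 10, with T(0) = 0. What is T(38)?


Unrolling the recurrence:
T(38) = T(37) + 10
       = T(36) + 10 + 10
       = T(35) + 10*3
       ...
       = T(0) + 10*38
       = 0 + 380 = 380


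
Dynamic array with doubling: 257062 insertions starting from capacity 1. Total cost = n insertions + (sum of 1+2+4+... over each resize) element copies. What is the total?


n = 257062
Insertion costs: 257062
Resizes copy 1, 2, 4, ... up to the largest power of 2 that is <= n-1 = 257061, i.e. 131072.
Copy costs = 1 + 2 + 4 + 8 + 16 + 32 + 64 + 128 + 256 + 512 + 1024 + 2048 + 4096 + 8192 + 16384 + 32768 + 65536 + 131072 = 262143
Total = 257062 + 262143 = 519205


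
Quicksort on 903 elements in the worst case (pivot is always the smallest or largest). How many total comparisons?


In the worst case, each partition step picks the worst pivot:
  Partition 1: 902 comparisons (n-1 elements to compare)
  Partition 2: 901 comparisons
  Partition 3: 900 comparisons
  Partition 4: 899 comparisons
  Partition 5: 898 comparisons
  ...
  Last partition: 0 comparisons
Total = (n-1) + (n-2) + ... + 1 + 0 = n*(n-1)/2
= 903*902/2 = 407253


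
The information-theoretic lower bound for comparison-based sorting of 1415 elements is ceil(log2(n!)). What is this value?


A binary decision tree of height h has at most 2^h leaves and needs at least n! of them, so h >= ceil(log2(n!)).
1415! is far too large to multiply out, so use Stirling's series:
  ln(n!) ~ n ln n - n + (1/2) ln(2 pi n) + 1/(12n)  (error below 1/(360 n^3), negligible here)
  ln(1415) = 7.2548848
  n ln n = 1415 * 7.2548848 = 10265.6620
  (1/2) ln(2 pi * 1415) = (1/2) ln(8890.7072) = 4.5464
  1/(12*1415) = 0.0001
  ln(1415!) ~ 10265.6620 - 1415 + 4.5464 + 0.0001 = 8855.2085
Convert to base 2: log2(1415!) = 8855.2085 / ln 2 = 8855.2085 / 0.69314718 = 12775.3654
ceil(12775.3654) = 12776


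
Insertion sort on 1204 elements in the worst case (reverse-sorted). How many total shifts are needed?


In the worst case (reverse-sorted), each element shifts past all previous:
  Element 1: 1 shifts
  Element 2: 2 shifts
  Element 3: 3 shifts
  Element 4: 4 shifts
  Element 5: 5 shifts
  ...
  Element 1203: 1203 shifts
Total = 1 + 2 + ... + 1203
= 1204*(1204-1)/2 = 724206


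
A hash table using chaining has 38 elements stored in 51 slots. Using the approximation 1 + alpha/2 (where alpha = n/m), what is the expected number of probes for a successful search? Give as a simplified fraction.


Load factor alpha = n/m = 38/51
Expected probes = 1 + alpha/2 = 1 + 38/(2*51)
= 1 + 38/102
= 102/102 + 38/102
= 140/102
Simplify: 70/51


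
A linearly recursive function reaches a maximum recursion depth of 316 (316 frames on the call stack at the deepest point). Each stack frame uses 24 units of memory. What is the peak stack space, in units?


Maximum recursion depth = 316 frames
Memory per frame = 24 units
Total stack space = depth * frame_size
= 316 * 24 = 7584


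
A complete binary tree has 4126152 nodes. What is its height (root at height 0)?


In a complete binary tree, level k holds nodes 2^k .. 2^(k+1)-1 (1-indexed).
Height = floor(log2(n)) = floor(log2(4126152)) = 21
Check: 2^21 = 2097152 <= 4126152 < 4194304 = 2^22


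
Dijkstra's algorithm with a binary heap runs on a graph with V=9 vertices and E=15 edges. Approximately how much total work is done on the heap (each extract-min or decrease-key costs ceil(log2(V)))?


Dijkstra with a binary heap: each vertex is extracted once, each edge may relax once.
Each heap operation costs O(log V).
V + E = 9 + 15 = 24
ceil(log2(9)) = 4 (since 2^3 = 8 < 9 <= 16 = 2^4)
Total heap work = (V+E) * ceil(log2(V)) = 24 * 4 = 96


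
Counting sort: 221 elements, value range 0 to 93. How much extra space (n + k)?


n = 221 (output array)
k = 94 (count array for 94 distinct values)
Extra space = 221 + 94 = 315


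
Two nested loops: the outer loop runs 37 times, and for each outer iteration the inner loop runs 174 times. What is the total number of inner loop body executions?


Outer loop: 37 iterations
Inner loop: 174 iterations per outer iteration
Total = 37 * 174 = 6438


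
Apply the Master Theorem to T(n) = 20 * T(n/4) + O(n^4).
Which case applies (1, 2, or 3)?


The Master Theorem: T(n) = a*T(n/b) + O(n^c)
  a = 20, b = 4, c = 4
log_b(a) = log_4(20) ~ 2.161
Compare b^c with a: 4^4 = 256 > 20, so c > log_b(a).
Since c > log_b(a), Case 3 applies.
T(n) = O(n^4)
Master Theorem case = 3


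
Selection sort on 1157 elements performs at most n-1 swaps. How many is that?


Each of the 1156 passes places one element in its final position.
Pass 1: swap minimum into position 0
Pass 2: swap minimum of remaining into position 1
...
Pass 1156: last two elements, one swap
Maximum swaps = 1157 - 1 = 1156


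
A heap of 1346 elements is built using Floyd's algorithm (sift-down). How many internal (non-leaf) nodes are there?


Leaf nodes occupy roughly half the array.
Sift-down is called for each internal node, starting from the last one.
Internal nodes = floor(n/2) = floor(1346/2) = 673


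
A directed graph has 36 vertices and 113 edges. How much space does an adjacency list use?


Adjacency list: one list head per vertex + one entry per edge
Vertex heads: 36
Edge entries: 113
Total = 36 + 113 = 149


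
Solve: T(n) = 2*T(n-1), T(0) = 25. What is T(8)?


Unrolling:
T(8) = 2*T(7) = 2^2*T(6) = ... = 2^8*T(0)
= 2^8 * 25
= 256 * 25 = 6400


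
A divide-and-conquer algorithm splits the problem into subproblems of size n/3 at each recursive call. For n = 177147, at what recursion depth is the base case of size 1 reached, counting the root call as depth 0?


At each depth, the problem size is divided by 3:
  Depth 0: problem size = 177147
  Depth 1: problem size = 59049
  Depth 2: problem size = 19683
  Depth 3: problem size = 6561
  Depth 4: problem size = 2187
  Depth 5: problem size = 729
  Depth 6: problem size = 243
  Depth 7: problem size = 81
  Depth 8: problem size = 27
  Depth 9: problem size = 9
  Depth 10: problem size = 3
  Depth 11: problem size = 1 (base case)
The base case is reached at depth log_3(177147) = 11 (the tree has 12 levels counting depth 0, but the depth asked for is 11).
Recursion depth = 11


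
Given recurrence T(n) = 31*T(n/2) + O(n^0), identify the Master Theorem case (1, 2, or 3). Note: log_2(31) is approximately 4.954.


Master Theorem parameters: a=31, b=2, c=0
log_b(a) = 4.954
Compare b^c with a: 2^0 = 1 < 31, so c < log_b(a).
Comparing c=0 vs log_b(a)=4.954:
0 < 4.954 => Case 1
Result: T(n) = O(n^(log_2 31)) ~ O(n^4.954)
Master Theorem case = 1


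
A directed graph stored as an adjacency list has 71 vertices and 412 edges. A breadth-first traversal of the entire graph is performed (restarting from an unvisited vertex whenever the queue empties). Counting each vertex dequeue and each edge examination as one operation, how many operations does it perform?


A full BFS traversal dequeues each vertex once and examines each edge once.
Vertex visits: 71
Edge visits: 412
V + E = 71 + 412 = 483


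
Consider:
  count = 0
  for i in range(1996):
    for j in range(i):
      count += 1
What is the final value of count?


For each i, the inner loop runs i times:
  i=0: inner runs 0 times
  i=1: inner runs 1 time
  i=2: inner runs 2 times
  i=3: inner runs 3 times
  i=4: inner runs 4 times
  i=5: inner runs 5 times
  i=6: inner runs 6 times
  i=7: inner runs 7 times
  ...
Total = 0 + 1 + 2 + ... + 1995 = 1996*(1996-1)/2 = 1991010


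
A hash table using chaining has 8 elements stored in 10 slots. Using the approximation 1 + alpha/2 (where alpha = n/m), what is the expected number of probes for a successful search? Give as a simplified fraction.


Load factor alpha = n/m = 8/10
Expected probes = 1 + alpha/2 = 1 + 8/(2*10)
= 1 + 8/20
= 20/20 + 8/20
= 28/20
Simplify: 7/5


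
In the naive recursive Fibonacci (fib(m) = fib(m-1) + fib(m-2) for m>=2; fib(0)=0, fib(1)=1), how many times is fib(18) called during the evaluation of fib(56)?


Let N(m) = number of times fib(m) is called while evaluating fib(56).
N(56) = 1 (the initial call).
N(55) = 1 (only fib(56) calls it).
For 1 <= m <= 54: fib(m) is called by fib(m+1) and fib(m+2), so
  N(m) = N(m+1) + N(m+2).
fib(0) is called only by fib(2), so N(0) = N(2).
Walk down from m=56:
  N(56)=1, N(55)=1, N(54)=2, N(53)=3, N(52)=5, N(51)=8, N(50)=13, N(49)=21, N(48)=34, N(47)=55, N(46)=89, N(45)=144, N(44)=233, N(43)=377, N(42)=610, N(41)=987, N(40)=1597, N(39)=2584, N(38)=4181, N(37)=6765, N(36)=10946, N(35)=17711, N(34)=28657, N(33)=46368, N(32)=75025, N(31)=121393, N(30)=196418, N(29)=317811, N(28)=514229, N(27)=832040, N(26)=1346269, N(25)=2178309, N(24)=3524578, N(23)=5702887, N(22)=9227465, N(21)=14930352, N(20)=24157817, N(19)=39088169, N(18)=63245986
N(18) = 63245986


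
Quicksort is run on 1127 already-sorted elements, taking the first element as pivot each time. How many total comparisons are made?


Sum of comparisons per partition:
1126 + 1125 + ... + 1 + 0
= 1127 * (1127 - 1) / 2
= 1127 * 1126 / 2
= 634501


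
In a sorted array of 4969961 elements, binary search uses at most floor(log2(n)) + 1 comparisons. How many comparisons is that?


Halving sequence: 4969961 -> 2484980 -> 1242490 -> 621245 -> 310622 -> 155311 -> 77655 -> 38827 -> 19413 -> 9706 -> 4853 -> 2426 -> 1213 -> 606 -> 303 -> 151 -> 75 -> 37 -> 18 -> 9 -> 4 -> 2 -> 1
Number of halvings = 22
Max comparisons = 22 + 1 = 23


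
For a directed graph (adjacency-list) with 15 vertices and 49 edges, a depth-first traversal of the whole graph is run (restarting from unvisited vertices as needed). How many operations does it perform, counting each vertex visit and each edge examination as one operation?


A full DFS traversal visits each vertex once and examines each edge once.
V = 15
E = 49
Sum = 15 + 49 = 64


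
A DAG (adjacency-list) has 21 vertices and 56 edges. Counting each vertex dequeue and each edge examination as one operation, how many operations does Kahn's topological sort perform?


V = 21 (vertex processing)
E = 56 (edge processing)
V + E = 21 + 56 = 77


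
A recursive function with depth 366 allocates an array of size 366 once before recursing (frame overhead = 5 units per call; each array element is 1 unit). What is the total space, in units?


Array allocation: 366 units (allocated once)
Stack frames: 366 deep * 5 per frame = 1830 units
Total = 366 + 1830 = 2196


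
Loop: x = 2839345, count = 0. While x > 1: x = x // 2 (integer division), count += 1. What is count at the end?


The variable x halves each step:
x = 2839345 -> 1419672 -> 709836 -> 354918 -> 177459 -> 88729 -> 44364 -> 22182 -> 11091 -> 5545 -> 2772 -> 1386 -> 693 -> 346 -> 173 -> 86 -> 43 -> 21 -> 10 -> 5 -> 2 -> 1
Number of halvings = floor(log2(2839345)) = 21


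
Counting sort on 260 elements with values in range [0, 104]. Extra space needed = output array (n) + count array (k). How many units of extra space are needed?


Output array size: 260 (to store sorted result)
Count array size: 105 (one slot per possible value, range 0 to 104)
Total extra space = 260 + 105 = 365


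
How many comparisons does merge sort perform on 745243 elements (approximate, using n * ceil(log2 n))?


Recursion depth: ceil(log2(745243)) = 20
Each recursion level merges n = 745243 elements
Total = 745243 * 20 = 14904860


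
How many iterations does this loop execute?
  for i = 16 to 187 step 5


The loop variable i takes values starting at 16 and increments by 5 each iteration.
Sequence: i = 16, 21, 26, 31, 36, 41, 46, 51, 56, ...
The upper bound 187 is inclusive, so the count is floor((last - first) / step) + 1:
floor((187 - 16) / 5) + 1 = floor(171/5) + 1 = 34 + 1 = 35


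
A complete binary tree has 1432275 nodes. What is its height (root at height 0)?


In a complete binary tree, level k holds nodes 2^k .. 2^(k+1)-1 (1-indexed).
Height = floor(log2(n)) = floor(log2(1432275)) = 20
Check: 2^20 = 1048576 <= 1432275 < 2097152 = 2^21


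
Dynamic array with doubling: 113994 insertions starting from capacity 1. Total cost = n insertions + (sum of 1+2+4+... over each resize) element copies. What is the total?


n = 113994
Insertion costs: 113994
Resizes copy 1, 2, 4, ... up to the largest power of 2 that is <= n-1 = 113993, i.e. 65536.
Copy costs = 1 + 2 + 4 + 8 + 16 + 32 + 64 + 128 + 256 + 512 + 1024 + 2048 + 4096 + 8192 + 16384 + 32768 + 65536 = 131071
Total = 113994 + 131071 = 245065


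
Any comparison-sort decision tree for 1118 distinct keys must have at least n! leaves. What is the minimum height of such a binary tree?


A binary decision tree of height h has at most 2^h leaves and needs at least n! of them, so h >= ceil(log2(n!)).
1118! is far too large to multiply out, so use Stirling's series:
  ln(n!) ~ n ln n - n + (1/2) ln(2 pi n) + 1/(12n)  (error below 1/(360 n^3), negligible here)
  ln(1118) = 7.0192967
  n ln n = 1118 * 7.0192967 = 7847.5737
  (1/2) ln(2 pi * 1118) = (1/2) ln(7024.6012) = 4.4286
  1/(12*1118) = 0.0001
  ln(1118!) ~ 7847.5737 - 1118 + 4.4286 + 0.0001 = 6734.0024
Convert to base 2: log2(1118!) = 6734.0024 / ln 2 = 6734.0024 / 0.69314718 = 9715.1119
ceil(9715.1119) = 9716


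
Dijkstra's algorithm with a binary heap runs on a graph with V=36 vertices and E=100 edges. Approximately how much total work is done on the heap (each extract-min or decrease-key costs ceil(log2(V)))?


Dijkstra with a binary heap: each vertex is extracted once, each edge may relax once.
Each heap operation costs O(log V).
V + E = 36 + 100 = 136
ceil(log2(36)) = 6 (since 2^5 = 32 < 36 <= 64 = 2^6)
Total heap work = (V+E) * ceil(log2(V)) = 136 * 6 = 816


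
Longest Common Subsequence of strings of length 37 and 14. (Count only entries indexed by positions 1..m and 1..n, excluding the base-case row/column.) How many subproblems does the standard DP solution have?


DP table indexed by positions in both strings.
First string: 37 positions
Second string: 14 positions
Total = 37 * 14 = 518


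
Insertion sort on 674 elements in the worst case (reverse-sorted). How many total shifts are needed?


In the worst case (reverse-sorted), each element shifts past all previous:
  Element 1: 1 shifts
  Element 2: 2 shifts
  Element 3: 3 shifts
  Element 4: 4 shifts
  Element 5: 5 shifts
  ...
  Element 673: 673 shifts
Total = 1 + 2 + ... + 673
= 674*(674-1)/2 = 226801


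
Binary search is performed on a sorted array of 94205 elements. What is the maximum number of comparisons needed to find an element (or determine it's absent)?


Binary search halves the search space each comparison:
  Step 1: search space = 94205 -> 47102
  Step 2: search space = 47102 -> 23551
  Step 3: search space = 23551 -> 11775
  Step 4: search space = 11775 -> 5887
  Step 5: search space = 5887 -> 2943
  Step 6: search space = 2943 -> 1471
  Step 7: search space = 1471 -> 735
  Step 8: search space = 735 -> 367
  Step 9: search space = 367 -> 183
  Step 10: search space = 183 -> 91
  Step 11: search space = 91 -> 45
  Step 12: search space = 45 -> 22
  Step 13: search space = 22 -> 11
  Step 14: search space = 11 -> 5
  Step 15: search space = 5 -> 2
  Step 16: search space = 2 -> 1
  Step 17: search space = 1 (final check)
Maximum comparisons = floor(log2(94205)) + 1 = 16 + 1 = 17


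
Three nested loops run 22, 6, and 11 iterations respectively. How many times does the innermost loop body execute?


Loop 1 (outermost): 22 iterations
Loop 2 (middle): 6 iterations per outer
Loop 3 (innermost): 11 iterations per middle
Total = 22 * 6 * 11 = 1452


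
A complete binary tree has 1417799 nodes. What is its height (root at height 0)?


In a complete binary tree, level k holds nodes 2^k .. 2^(k+1)-1 (1-indexed).
Height = floor(log2(n)) = floor(log2(1417799)) = 20
Check: 2^20 = 1048576 <= 1417799 < 2097152 = 2^21


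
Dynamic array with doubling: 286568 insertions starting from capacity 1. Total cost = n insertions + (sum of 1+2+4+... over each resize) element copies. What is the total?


n = 286568
Insertion costs: 286568
Resizes copy 1, 2, 4, ... up to the largest power of 2 that is <= n-1 = 286567, i.e. 262144.
Copy costs = 1 + 2 + 4 + 8 + 16 + 32 + 64 + 128 + 256 + 512 + 1024 + 2048 + 4096 + 8192 + 16384 + 32768 + 65536 + 131072 + 262144 = 524287
Total = 286568 + 524287 = 810855


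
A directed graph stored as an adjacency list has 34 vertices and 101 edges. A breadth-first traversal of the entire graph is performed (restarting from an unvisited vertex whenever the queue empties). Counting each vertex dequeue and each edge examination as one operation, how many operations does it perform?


A full BFS traversal dequeues each vertex once and examines each edge once.
Vertex visits: 34
Edge visits: 101
V + E = 34 + 101 = 135


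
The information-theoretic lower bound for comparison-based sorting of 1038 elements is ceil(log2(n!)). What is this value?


A binary decision tree of height h has at most 2^h leaves and needs at least n! of them, so h >= ceil(log2(n!)).
1038! is far too large to multiply out, so use Stirling's series:
  ln(n!) ~ n ln n - n + (1/2) ln(2 pi n) + 1/(12n)  (error below 1/(360 n^3), negligible here)
  ln(1038) = 6.9450511
  n ln n = 1038 * 6.9450511 = 7208.9630
  (1/2) ln(2 pi * 1038) = (1/2) ln(6521.9463) = 4.3915
  1/(12*1038) = 0.0001
  ln(1038!) ~ 7208.9630 - 1038 + 4.3915 + 0.0001 = 6175.3546
Convert to base 2: log2(1038!) = 6175.3546 / ln 2 = 6175.3546 / 0.69314718 = 8909.1535
ceil(8909.1535) = 8910


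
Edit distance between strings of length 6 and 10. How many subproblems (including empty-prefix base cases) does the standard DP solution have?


The table includes base cases (empty prefixes).
Rows: (m+1) = 7
Columns: (n+1) = 11
Total = 7 * 11 = 77


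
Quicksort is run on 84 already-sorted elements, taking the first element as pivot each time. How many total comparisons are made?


Sum of comparisons per partition:
83 + 82 + ... + 1 + 0
= 84 * (84 - 1) / 2
= 84 * 83 / 2
= 3486


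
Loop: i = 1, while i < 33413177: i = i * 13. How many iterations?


i multiplies by 13 each step:
i = 1 -> 13 -> 169 -> 2197 -> 28561 -> 371293 -> 4826809 -> 62748517 (stop)
Iterations = ceil(log_13(33413177)) = 7


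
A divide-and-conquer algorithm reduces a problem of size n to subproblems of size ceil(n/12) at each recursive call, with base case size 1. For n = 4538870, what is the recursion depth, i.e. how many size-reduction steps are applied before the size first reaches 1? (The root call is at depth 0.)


Each step divides the size by 12 (rounding up); after k steps the size is ceil(n/12^k), which equals 1 exactly when 12^k >= n.
So the depth is the smallest k with 12^k >= 4538870, i.e. ceil(log_12(4538870)).
12^6 = 2985984 < 4538870 <= 35831808 = 12^7
Recursion depth = 7


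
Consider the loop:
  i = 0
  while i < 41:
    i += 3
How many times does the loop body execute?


Starting at i = 0, each iteration adds 3.
Iterations until i >= 41:
  Iteration 1: i = 0 -> i = 3
  Iteration 2: i = 3 -> i = 6
  Iteration 3: i = 6 -> i = 9
  Iteration 4: i = 9 -> i = 12
  Iteration 5: i = 12 -> i = 15
  Iteration 6: i = 15 -> i = 18
  Iteration 7: i = 18 -> i = 21
  Iteration 8: i = 21 -> i = 24
  ... continuing ...
Total iterations = ceil(41/3) = 14


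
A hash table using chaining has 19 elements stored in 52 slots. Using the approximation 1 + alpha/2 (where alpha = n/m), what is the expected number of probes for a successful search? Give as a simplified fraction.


Load factor alpha = n/m = 19/52
Expected probes = 1 + alpha/2 = 1 + 19/(2*52)
= 1 + 19/104
= 104/104 + 19/104
= 123/104


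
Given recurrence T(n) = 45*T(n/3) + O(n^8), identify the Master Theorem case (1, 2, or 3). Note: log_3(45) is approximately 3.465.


Master Theorem parameters: a=45, b=3, c=8
log_b(a) = 3.465
Compare b^c with a: 3^8 = 6561 > 45, so c > log_b(a).
Comparing c=8 vs log_b(a)=3.465:
8 > 3.465 => Case 3
Result: T(n) = O(n^8)
Master Theorem case = 3


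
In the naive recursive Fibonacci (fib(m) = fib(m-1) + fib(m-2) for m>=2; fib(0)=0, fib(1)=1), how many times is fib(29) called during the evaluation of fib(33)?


Let N(m) = number of times fib(m) is called while evaluating fib(33).
N(33) = 1 (the initial call).
N(32) = 1 (only fib(33) calls it).
For 1 <= m <= 31: fib(m) is called by fib(m+1) and fib(m+2), so
  N(m) = N(m+1) + N(m+2).
fib(0) is called only by fib(2), so N(0) = N(2).
Walk down from m=33:
  N(33)=1, N(32)=1, N(31)=2, N(30)=3, N(29)=5
N(29) = 5


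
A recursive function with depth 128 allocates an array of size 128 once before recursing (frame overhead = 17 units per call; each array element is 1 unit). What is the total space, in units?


Array allocation: 128 units (allocated once)
Stack frames: 128 deep * 17 per frame = 2176 units
Total = 128 + 2176 = 2304


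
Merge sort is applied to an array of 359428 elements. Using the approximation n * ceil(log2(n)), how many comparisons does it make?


Merge sort divides the array into halves recursively.
Number of levels = ceil(log2(359428)) = 19
At each level, approximately n = 359428 comparisons are needed for merging.
Total comparisons ~ n * ceil(log2(n)) = 359428 * 19 = 6829132


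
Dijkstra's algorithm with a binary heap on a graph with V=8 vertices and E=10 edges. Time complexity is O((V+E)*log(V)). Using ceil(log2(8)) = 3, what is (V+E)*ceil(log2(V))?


Dijkstra with a binary heap: each vertex is extracted once, each edge may relax once.
Each heap operation costs O(log V).
V + E = 8 + 10 = 18
ceil(log2(8)) = 3 (since 2^2 = 4 < 8 <= 8 = 2^3)
Total heap work = (V+E) * ceil(log2(V)) = 18 * 3 = 54


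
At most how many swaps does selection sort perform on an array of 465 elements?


Each of the 464 passes places one element in its final position.
Pass 1: swap minimum into position 0
Pass 2: swap minimum of remaining into position 1
...
Pass 464: last two elements, one swap
Maximum swaps = 465 - 1 = 464


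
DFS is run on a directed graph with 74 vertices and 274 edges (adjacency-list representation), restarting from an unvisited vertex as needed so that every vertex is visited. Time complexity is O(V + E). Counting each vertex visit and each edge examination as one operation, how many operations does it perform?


A full DFS traversal processes each vertex exactly once (push/pop on stack).
Each directed edge is examined once.
V = 74, E = 274
V + E = 348


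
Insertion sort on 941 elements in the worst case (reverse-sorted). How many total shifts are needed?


In the worst case (reverse-sorted), each element shifts past all previous:
  Element 1: 1 shifts
  Element 2: 2 shifts
  Element 3: 3 shifts
  Element 4: 4 shifts
  Element 5: 5 shifts
  ...
  Element 940: 940 shifts
Total = 1 + 2 + ... + 940
= 941*(941-1)/2 = 442270


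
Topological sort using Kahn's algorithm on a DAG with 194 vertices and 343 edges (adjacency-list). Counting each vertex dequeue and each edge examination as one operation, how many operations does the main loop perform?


Kahn's algorithm:
  1. Compute in-degrees: O(V + E)
  2. Process queue: each vertex dequeued once (O(V))
     each edge examined once (O(E))
Total = V + E = 194 + 343 = 537


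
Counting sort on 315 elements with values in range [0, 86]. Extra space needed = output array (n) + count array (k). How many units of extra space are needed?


Output array size: 315 (to store sorted result)
Count array size: 87 (one slot per possible value, range 0 to 86)
Total extra space = 315 + 87 = 402


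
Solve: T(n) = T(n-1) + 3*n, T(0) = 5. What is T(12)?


Expanding the recurrence:
T(12) = T(11) + 3*12
       = T(10) + 3*11 + 3*12
       ...
       = T(0) + 3*(1 + 2 + ... + 12)
       = 5 + 3 * 12*13/2
       = 5 + 3 * 78
       = 5 + 234 = 239


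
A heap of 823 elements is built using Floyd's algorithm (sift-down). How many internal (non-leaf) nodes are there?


Leaf nodes occupy roughly half the array.
Sift-down is called for each internal node, starting from the last one.
Internal nodes = floor(n/2) = floor(823/2) = 411


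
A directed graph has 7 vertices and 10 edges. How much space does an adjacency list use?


Adjacency list: one list head per vertex + one entry per edge
Vertex heads: 7
Edge entries: 10
Total = 7 + 10 = 17


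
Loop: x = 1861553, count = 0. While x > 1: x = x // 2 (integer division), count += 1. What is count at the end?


The variable x halves each step:
x = 1861553 -> 930776 -> 465388 -> 232694 -> 116347 -> 58173 -> 29086 -> 14543 -> 7271 -> 3635 -> 1817 -> 908 -> 454 -> 227 -> 113 -> 56 -> 28 -> 14 -> 7 -> 3 -> 1
Number of halvings = floor(log2(1861553)) = 20


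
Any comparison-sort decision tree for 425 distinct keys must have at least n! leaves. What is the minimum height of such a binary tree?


A binary decision tree of height h has at most 2^h leaves and needs at least n! of them, so h >= ceil(log2(n!)).
425! is far too large to multiply out, so use Stirling's series:
  ln(n!) ~ n ln n - n + (1/2) ln(2 pi n) + 1/(12n)  (error below 1/(360 n^3), negligible here)
  ln(425) = 6.0520892
  n ln n = 425 * 6.0520892 = 2572.1379
  (1/2) ln(2 pi * 425) = (1/2) ln(2670.3538) = 3.9450
  1/(12*425) = 0.0002
  ln(425!) ~ 2572.1379 - 425 + 3.9450 + 0.0002 = 2151.0831
Convert to base 2: log2(425!) = 2151.0831 / ln 2 = 2151.0831 / 0.69314718 = 3103.3569
ceil(3103.3569) = 3104
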